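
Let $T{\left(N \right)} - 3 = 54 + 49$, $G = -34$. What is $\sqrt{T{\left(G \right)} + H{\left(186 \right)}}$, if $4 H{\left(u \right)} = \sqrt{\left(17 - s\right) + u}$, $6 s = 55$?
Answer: $\frac{\sqrt{15264 + 6 \sqrt{6978}}}{12} \approx 10.463$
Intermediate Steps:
$s = \frac{55}{6}$ ($s = \frac{1}{6} \cdot 55 = \frac{55}{6} \approx 9.1667$)
$T{\left(N \right)} = 106$ ($T{\left(N \right)} = 3 + \left(54 + 49\right) = 3 + 103 = 106$)
$H{\left(u \right)} = \frac{\sqrt{\frac{47}{6} + u}}{4}$ ($H{\left(u \right)} = \frac{\sqrt{\left(17 - \frac{55}{6}\right) + u}}{4} = \frac{\sqrt{\frac{47}{6} + u}}{4}$)
$\sqrt{T{\left(G \right)} + H{\left(186 \right)}} = \sqrt{106 + \frac{\sqrt{282 + 36 \cdot 186}}{24}} = \sqrt{106 + \frac{\sqrt{282 + 6696}}{24}} = \sqrt{106 + \frac{\sqrt{6978}}{24}}$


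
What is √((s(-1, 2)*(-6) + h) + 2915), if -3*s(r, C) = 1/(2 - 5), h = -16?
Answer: √26085/3 ≈ 53.836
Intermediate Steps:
s(r, C) = ⅑ (s(r, C) = -1/(3*(2 - 5)) = -⅓/(-3) = -⅓*(-⅓) = ⅑)
√((s(-1, 2)*(-6) + h) + 2915) = √(((⅑)*(-6) - 16) + 2915) = √((-⅔ - 16) + 2915) = √(-50/3 + 2915) = √(8695/3) = √26085/3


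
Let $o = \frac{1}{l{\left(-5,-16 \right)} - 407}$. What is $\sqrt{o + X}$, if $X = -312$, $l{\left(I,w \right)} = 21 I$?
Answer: $\frac{i \sqrt{319490}}{32} \approx 17.664 i$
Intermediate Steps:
$o = - \frac{1}{512}$ ($o = \frac{1}{21 \left(-5\right) - 407} = \frac{1}{-105 - 407} = \frac{1}{-512} = - \frac{1}{512} \approx -0.0019531$)
$\sqrt{o + X} = \sqrt{- \frac{1}{512} - 312} = \sqrt{- \frac{159745}{512}} = \frac{i \sqrt{319490}}{32}$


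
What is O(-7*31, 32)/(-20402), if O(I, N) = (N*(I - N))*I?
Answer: -864528/10201 ≈ -84.749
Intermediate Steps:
O(I, N) = I*N*(I - N)
O(-7*31, 32)/(-20402) = (-7*31*32*(-7*31 - 1*32))/(-20402) = -217*32*(-217 - 32)*(-1/20402) = -217*32*(-249)*(-1/20402) = 1729056*(-1/20402) = -864528/10201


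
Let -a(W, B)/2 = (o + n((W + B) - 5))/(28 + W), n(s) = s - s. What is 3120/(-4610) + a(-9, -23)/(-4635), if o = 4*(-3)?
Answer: -9162448/13532655 ≈ -0.67706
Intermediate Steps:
o = -12
n(s) = 0
a(W, B) = 24/(28 + W) (a(W, B) = -2*(-12 + 0)/(28 + W) = -(-24)/(28 + W) = 24/(28 + W))
3120/(-4610) + a(-9, -23)/(-4635) = 3120/(-4610) + (24/(28 - 9))/(-4635) = 3120*(-1/4610) + (24/19)*(-1/4635) = -312/461 + (24*(1/19))*(-1/4635) = -312/461 + (24/19)*(-1/4635) = -312/461 - 8/29355 = -9162448/13532655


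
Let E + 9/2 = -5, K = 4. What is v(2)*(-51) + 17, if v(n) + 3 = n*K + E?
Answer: 493/2 ≈ 246.50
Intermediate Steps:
E = -19/2 (E = -9/2 - 5 = -19/2 ≈ -9.5000)
v(n) = -25/2 + 4*n (v(n) = -3 + (n*4 - 19/2) = -3 + (4*n - 19/2) = -3 + (-19/2 + 4*n) = -25/2 + 4*n)
v(2)*(-51) + 17 = (-25/2 + 4*2)*(-51) + 17 = (-25/2 + 8)*(-51) + 17 = -9/2*(-51) + 17 = 459/2 + 17 = 493/2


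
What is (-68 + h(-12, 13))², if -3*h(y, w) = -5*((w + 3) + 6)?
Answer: 8836/9 ≈ 981.78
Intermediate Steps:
h(y, w) = 15 + 5*w/3 (h(y, w) = -(-5)*((w + 3) + 6)/3 = -(-5)*((3 + w) + 6)/3 = -(-5)*(9 + w)/3 = -(-45 - 5*w)/3 = 15 + 5*w/3)
(-68 + h(-12, 13))² = (-68 + (15 + (5/3)*13))² = (-68 + (15 + 65/3))² = (-68 + 110/3)² = (-94/3)² = 8836/9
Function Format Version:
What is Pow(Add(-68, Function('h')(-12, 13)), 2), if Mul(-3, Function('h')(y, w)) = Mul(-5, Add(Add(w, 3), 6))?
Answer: Rational(8836, 9) ≈ 981.78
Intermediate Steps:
Function('h')(y, w) = Add(15, Mul(Rational(5, 3), w)) (Function('h')(y, w) = Mul(Rational(-1, 3), Mul(-5, Add(Add(w, 3), 6))) = Mul(Rational(-1, 3), Mul(-5, Add(Add(3, w), 6))) = Mul(Rational(-1, 3), Mul(-5, Add(9, w))) = Mul(Rational(-1, 3), Add(-45, Mul(-5, w))) = Add(15, Mul(Rational(5, 3), w)))
Pow(Add(-68, Function('h')(-12, 13)), 2) = Pow(Add(-68, Add(15, Mul(Rational(5, 3), 13))), 2) = Pow(Add(-68, Add(15, Rational(65, 3))), 2) = Pow(Add(-68, Rational(110, 3)), 2) = Pow(Rational(-94, 3), 2) = Rational(8836, 9)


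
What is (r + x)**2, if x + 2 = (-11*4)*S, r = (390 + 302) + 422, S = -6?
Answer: 1893376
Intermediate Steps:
r = 1114 (r = 692 + 422 = 1114)
x = 262 (x = -2 - 11*4*(-6) = -2 - 44*(-6) = -2 + 264 = 262)
(r + x)**2 = (1114 + 262)**2 = 1376**2 = 1893376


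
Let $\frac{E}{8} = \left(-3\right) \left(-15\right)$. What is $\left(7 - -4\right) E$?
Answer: $3960$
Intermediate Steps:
$E = 360$ ($E = 8 \left(\left(-3\right) \left(-15\right)\right) = 8 \cdot 45 = 360$)
$\left(7 - -4\right) E = \left(7 - -4\right) 360 = \left(7 + 4\right) 360 = 11 \cdot 360 = 3960$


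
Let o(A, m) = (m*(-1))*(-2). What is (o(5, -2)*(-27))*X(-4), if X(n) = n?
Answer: -432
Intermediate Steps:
o(A, m) = 2*m (o(A, m) = -m*(-2) = 2*m)
(o(5, -2)*(-27))*X(-4) = ((2*(-2))*(-27))*(-4) = -4*(-27)*(-4) = 108*(-4) = -432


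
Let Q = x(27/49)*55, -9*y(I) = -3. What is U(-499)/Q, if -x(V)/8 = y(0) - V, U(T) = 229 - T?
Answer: 13377/1760 ≈ 7.6006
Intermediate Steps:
y(I) = 1/3 (y(I) = -1/9*(-3) = 1/3)
x(V) = -8/3 + 8*V (x(V) = -8*(1/3 - V) = -8/3 + 8*V)
Q = 14080/147 (Q = (-8/3 + 8*(27/49))*55 = (-8/3 + 216/49)*55 = (256/147)*55 = 14080/147 ≈ 95.782)
U(-499)/Q = (229 - 1*(-499))/(14080/147) = (229 + 499)*(147/14080) = 728*(147/14080) = 13377/1760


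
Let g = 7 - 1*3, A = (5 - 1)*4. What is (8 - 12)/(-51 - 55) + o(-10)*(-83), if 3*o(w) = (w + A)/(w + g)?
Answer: 4405/159 ≈ 27.704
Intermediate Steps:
A = 16 (A = 4*4 = 16)
g = 4 (g = 7 - 3 = 4)
o(w) = (16 + w)/(3*(4 + w)) (o(w) = ((w + 16)/(w + 4))/3 = ((16 + w)/(4 + w))/3 = (16 + w)/(3*(4 + w)))
(8 - 12)/(-51 - 55) + o(-10)*(-83) = (8 - 12)/(-51 - 55) + ((16 - 10)/(3*(4 - 10)))*(-83) = -4/(-106) + ((1/3)*6/(-6))*(-83) = -4*(-1/106) + ((1/3)*(-1/6)*6)*(-83) = 2/53 - 1/3*(-83) = 2/53 + 83/3 = 4405/159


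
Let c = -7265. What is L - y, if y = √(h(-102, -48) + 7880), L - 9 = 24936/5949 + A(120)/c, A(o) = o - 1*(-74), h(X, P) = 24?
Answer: 189660433/14406495 - 4*√494 ≈ -75.740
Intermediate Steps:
A(o) = 74 + o (A(o) = o + 74 = 74 + o)
L = 189660433/14406495 (L = 9 + (24936/5949 + (74 + 120)/(-7265)) = 9 + (24936*(1/5949) + 194*(-1/7265)) = 9 + (8312/1983 - 194/7265) = 9 + 60001978/14406495 = 189660433/14406495 ≈ 13.165)
y = 4*√494 (y = √(24 + 7880) = √7904 = 4*√494 ≈ 88.904)
L - y = 189660433/14406495 - 4*√494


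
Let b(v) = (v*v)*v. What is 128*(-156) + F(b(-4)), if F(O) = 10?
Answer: -19958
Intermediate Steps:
b(v) = v³ (b(v) = v²*v = v³)
128*(-156) + F(b(-4)) = 128*(-156) + 10 = -19968 + 10 = -19958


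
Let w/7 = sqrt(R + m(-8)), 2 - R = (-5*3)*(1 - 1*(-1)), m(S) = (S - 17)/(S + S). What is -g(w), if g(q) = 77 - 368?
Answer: 291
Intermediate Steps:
m(S) = (-17 + S)/(2*S) (m(S) = (-17 + S)/((2*S)) = (-17 + S)*(1/(2*S)) = (-17 + S)/(2*S))
R = 32 (R = 2 - (-5*3)*(1 - 1*(-1)) = 2 - (-15)*(1 + 1) = 2 - (-15)*2 = 2 - 1*(-30) = 2 + 30 = 32)
w = 7*sqrt(537)/4 (w = 7*sqrt(32 + (1/2)*(-17 - 8)/(-8)) = 7*sqrt(32 + (1/2)*(-1/8)*(-25)) = 7*sqrt(32 + 25/16) = 7*sqrt(537/16) = 7*(sqrt(537)/4) = 7*sqrt(537)/4 ≈ 40.553)
g(q) = -291
-g(w) = -1*(-291) = 291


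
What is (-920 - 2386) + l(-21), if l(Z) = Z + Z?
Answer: -3348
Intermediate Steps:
l(Z) = 2*Z
(-920 - 2386) + l(-21) = (-920 - 2386) + 2*(-21) = -3306 - 42 = -3348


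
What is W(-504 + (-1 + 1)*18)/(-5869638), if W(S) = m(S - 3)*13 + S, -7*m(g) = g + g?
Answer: -1609/6847911 ≈ -0.00023496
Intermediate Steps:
m(g) = -2*g/7 (m(g) = -(g + g)/7 = -2*g/7)
W(S) = 78/7 - 19*S/7 (W(S) = -2*(S - 3)/7*13 + S = -2*(-3 + S)/7*13 + S = (6/7 - 2*S/7)*13 + S = (78/7 - 26*S/7) + S = 78/7 - 19*S/7)
W(-504 + (-1 + 1)*18)/(-5869638) = (78/7 - 19*(-504 + (-1 + 1)*18)/7)/(-5869638) = (78/7 - 19*(-504 + 0*18)/7)*(-1/5869638) = (78/7 - 19*(-504 + 0)/7)*(-1/5869638) = (78/7 - 19/7*(-504))*(-1/5869638) = (78/7 + 1368)*(-1/5869638) = (9654/7)*(-1/5869638) = -1609/6847911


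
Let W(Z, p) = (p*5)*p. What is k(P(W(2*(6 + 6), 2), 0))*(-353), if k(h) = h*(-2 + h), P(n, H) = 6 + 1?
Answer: -12355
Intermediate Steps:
W(Z, p) = 5*p² (W(Z, p) = (5*p)*p = 5*p²)
P(n, H) = 7
k(P(W(2*(6 + 6), 2), 0))*(-353) = (7*(-2 + 7))*(-353) = (7*5)*(-353) = 35*(-353) = -12355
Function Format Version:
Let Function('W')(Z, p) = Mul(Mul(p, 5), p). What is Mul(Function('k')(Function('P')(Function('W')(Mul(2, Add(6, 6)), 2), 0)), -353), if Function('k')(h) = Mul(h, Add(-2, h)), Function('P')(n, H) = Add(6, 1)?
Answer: -12355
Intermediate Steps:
Function('W')(Z, p) = Mul(5, Pow(p, 2)) (Function('W')(Z, p) = Mul(Mul(5, p), p) = Mul(5, Pow(p, 2)))
Function('P')(n, H) = 7
Mul(Function('k')(Function('P')(Function('W')(Mul(2, Add(6, 6)), 2), 0)), -353) = Mul(Mul(7, Add(-2, 7)), -353) = Mul(Mul(7, 5), -353) = Mul(35, -353) = -12355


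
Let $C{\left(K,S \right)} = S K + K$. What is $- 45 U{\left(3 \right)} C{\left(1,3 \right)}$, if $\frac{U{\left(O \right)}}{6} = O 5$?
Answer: $-16200$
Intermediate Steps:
$U{\left(O \right)} = 30 O$ ($U{\left(O \right)} = 6 O 5 = 6 \cdot 5 O = 30 O$)
$C{\left(K,S \right)} = K + K S$ ($C{\left(K,S \right)} = K S + K = K + K S$)
$- 45 U{\left(3 \right)} C{\left(1,3 \right)} = - 45 \cdot 30 \cdot 3 \cdot 1 \left(1 + 3\right) = \left(-45\right) 90 \cdot 1 \cdot 4 = \left(-4050\right) 4 = -16200$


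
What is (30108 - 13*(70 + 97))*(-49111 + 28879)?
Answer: -565221384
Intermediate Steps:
(30108 - 13*(70 + 97))*(-49111 + 28879) = (30108 - 13*167)*(-20232) = (30108 - 2171)*(-20232) = 27937*(-20232) = -565221384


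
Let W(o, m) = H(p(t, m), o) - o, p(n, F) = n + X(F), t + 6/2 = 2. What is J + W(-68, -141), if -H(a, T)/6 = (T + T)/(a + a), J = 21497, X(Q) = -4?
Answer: 107417/5 ≈ 21483.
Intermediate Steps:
t = -1 (t = -3 + 2 = -1)
p(n, F) = -4 + n (p(n, F) = n - 4 = -4 + n)
H(a, T) = -6*T/a (H(a, T) = -6*(T + T)/(a + a) = -6*2*T/(2*a) = -6*2*T*1/(2*a) = -6*T/a)
W(o, m) = o/5 (W(o, m) = -6*o/(-4 - 1) - o = -6*o/(-5) - o = -6*o*(-⅕) - o = 6*o/5 - o = o/5)
J + W(-68, -141) = 21497 + (⅕)*(-68) = 21497 - 68/5 = 107417/5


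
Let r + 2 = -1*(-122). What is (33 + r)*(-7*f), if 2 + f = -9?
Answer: 11781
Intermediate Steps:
f = -11 (f = -2 - 9 = -11)
r = 120 (r = -2 - 1*(-122) = -2 + 122 = 120)
(33 + r)*(-7*f) = (33 + 120)*(-7*(-11)) = 153*77 = 11781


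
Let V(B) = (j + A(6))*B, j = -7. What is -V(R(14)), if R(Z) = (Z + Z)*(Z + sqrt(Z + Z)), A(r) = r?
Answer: 392 + 56*sqrt(7) ≈ 540.16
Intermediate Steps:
R(Z) = 2*Z*(Z + sqrt(2)*sqrt(Z)) (R(Z) = (2*Z)*(Z + sqrt(2*Z)) = (2*Z)*(Z + sqrt(2)*sqrt(Z)) = 2*Z*(Z + sqrt(2)*sqrt(Z)))
V(B) = -B (V(B) = (-7 + 6)*B = -B)
-V(R(14)) = -(-1)*(2*14**2 + 2*sqrt(2)*14**(3/2)) = -(-1)*(2*196 + 2*sqrt(2)*(14*sqrt(14))) = -(-1)*(392 + 56*sqrt(7)) = -(-392 - 56*sqrt(7)) = 392 + 56*sqrt(7)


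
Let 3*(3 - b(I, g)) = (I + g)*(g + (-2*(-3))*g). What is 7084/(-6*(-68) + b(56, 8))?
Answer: -21252/2351 ≈ -9.0396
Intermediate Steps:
b(I, g) = 3 - 7*g*(I + g)/3 (b(I, g) = 3 - (I + g)*(g + (-2*(-3))*g)/3 = 3 - (I + g)*(g + 6*g)/3 = 3 - (I + g)*7*g/3 = 3 - 7*g*(I + g)/3)
7084/(-6*(-68) + b(56, 8)) = 7084/(-6*(-68) + (3 - 7/3*8² - 7/3*56*8)) = 7084/(408 + (3 - 7/3*64 - 3136/3)) = 7084/(408 + (3 - 448/3 - 3136/3)) = 7084/(408 - 3575/3) = 7084/(-2351/3) = 7084*(-3/2351) = -21252/2351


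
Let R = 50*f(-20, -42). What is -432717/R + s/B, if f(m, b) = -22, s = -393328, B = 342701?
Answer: 147859887817/376971100 ≈ 392.23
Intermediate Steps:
R = -1100 (R = 50*(-22) = -1100)
-432717/R + s/B = -432717/(-1100) - 393328/342701 = -432717*(-1/1100) - 393328*1/342701 = 432717/1100 - 393328/342701 = 147859887817/376971100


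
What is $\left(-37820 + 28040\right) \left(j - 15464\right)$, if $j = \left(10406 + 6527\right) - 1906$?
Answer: $4273860$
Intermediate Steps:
$j = 15027$ ($j = 16933 - 1906 = 15027$)
$\left(-37820 + 28040\right) \left(j - 15464\right) = \left(-37820 + 28040\right) \left(15027 - 15464\right) = \left(-9780\right) \left(-437\right) = 4273860$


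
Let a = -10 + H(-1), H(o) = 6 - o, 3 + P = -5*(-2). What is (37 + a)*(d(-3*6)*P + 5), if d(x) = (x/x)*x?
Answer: -4114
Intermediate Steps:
P = 7 (P = -3 - 5*(-2) = -3 + 10 = 7)
d(x) = x (d(x) = 1*x = x)
a = -3 (a = -10 + (6 - 1*(-1)) = -10 + (6 + 1) = -10 + 7 = -3)
(37 + a)*(d(-3*6)*P + 5) = (37 - 3)*(-3*6*7 + 5) = 34*(-18*7 + 5) = 34*(-126 + 5) = 34*(-121) = -4114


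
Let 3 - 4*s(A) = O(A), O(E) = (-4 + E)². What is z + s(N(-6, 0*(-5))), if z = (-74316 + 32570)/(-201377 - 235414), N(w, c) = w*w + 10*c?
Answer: -445796627/1747164 ≈ -255.15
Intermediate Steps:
N(w, c) = w² + 10*c
s(A) = ¾ - (-4 + A)²/4
z = 41746/436791 (z = -41746/(-436791) = -41746*(-1/436791) = 41746/436791 ≈ 0.095574)
z + s(N(-6, 0*(-5))) = 41746/436791 + (¾ - (-4 + ((-6)² + 10*(0*(-5))))²/4) = 41746/436791 + (¾ - (-4 + (36 + 10*0))²/4) = 41746/436791 + (¾ - (-4 + (36 + 0))²/4) = 41746/436791 + (¾ - (-4 + 36)²/4) = 41746/436791 + (¾ - ¼*32²) = 41746/436791 + (¾ - ¼*1024) = 41746/436791 + (¾ - 256) = 41746/436791 - 1021/4 = -445796627/1747164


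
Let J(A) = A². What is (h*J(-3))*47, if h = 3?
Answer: 1269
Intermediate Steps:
(h*J(-3))*47 = (3*(-3)²)*47 = (3*9)*47 = 27*47 = 1269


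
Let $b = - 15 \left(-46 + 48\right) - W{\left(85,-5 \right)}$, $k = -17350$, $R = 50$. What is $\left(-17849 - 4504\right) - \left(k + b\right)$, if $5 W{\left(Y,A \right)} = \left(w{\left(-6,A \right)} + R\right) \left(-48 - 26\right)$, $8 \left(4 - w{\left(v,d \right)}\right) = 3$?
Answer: $- \frac{115333}{20} \approx -5766.6$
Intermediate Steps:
$w{\left(v,d \right)} = \frac{29}{8}$ ($w{\left(v,d \right)} = 4 - \frac{3}{8} = \frac{29}{8}$)
$W{\left(Y,A \right)} = - \frac{15873}{20}$ ($W{\left(Y,A \right)} = \frac{\left(\frac{29}{8} + 50\right) \left(-48 - 26\right)}{5} = \frac{\frac{429}{8} \left(-74\right)}{5} = \frac{1}{5} \left(- \frac{15873}{4}\right) = - \frac{15873}{20}$)
$b = \frac{15273}{20}$ ($b = - 15 \left(-46 + 48\right) - - \frac{15873}{20} = \left(-15\right) 2 + \frac{15873}{20} = -30 + \frac{15873}{20} = \frac{15273}{20} \approx 763.65$)
$\left(-17849 - 4504\right) - \left(k + b\right) = \left(-17849 - 4504\right) - \left(-17350 + \frac{15273}{20}\right) = -22353 - - \frac{331727}{20} = -22353 + \frac{331727}{20} = - \frac{115333}{20}$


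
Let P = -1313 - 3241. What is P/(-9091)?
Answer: 4554/9091 ≈ 0.50093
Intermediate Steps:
P = -4554
P/(-9091) = -4554/(-9091) = -4554*(-1/9091) = 4554/9091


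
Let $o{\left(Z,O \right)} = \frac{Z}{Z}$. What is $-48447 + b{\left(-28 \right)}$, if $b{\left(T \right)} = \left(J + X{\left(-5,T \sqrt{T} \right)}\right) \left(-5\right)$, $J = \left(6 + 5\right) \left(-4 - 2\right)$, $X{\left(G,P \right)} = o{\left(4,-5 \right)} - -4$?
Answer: $-48142$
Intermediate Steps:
$o{\left(Z,O \right)} = 1$
$X{\left(G,P \right)} = 5$ ($X{\left(G,P \right)} = 1 - -4 = 1 + 4 = 5$)
$J = -66$ ($J = 11 \left(-6\right) = -66$)
$b{\left(T \right)} = 305$ ($b{\left(T \right)} = \left(-66 + 5\right) \left(-5\right) = \left(-61\right) \left(-5\right) = 305$)
$-48447 + b{\left(-28 \right)} = -48447 + 305 = -48142$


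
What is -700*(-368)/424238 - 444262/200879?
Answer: -9766170854/6087178943 ≈ -1.6044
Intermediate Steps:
-700*(-368)/424238 - 444262/200879 = 257600*(1/424238) - 444262*1/200879 = 128800/212119 - 63466/28697 = -9766170854/6087178943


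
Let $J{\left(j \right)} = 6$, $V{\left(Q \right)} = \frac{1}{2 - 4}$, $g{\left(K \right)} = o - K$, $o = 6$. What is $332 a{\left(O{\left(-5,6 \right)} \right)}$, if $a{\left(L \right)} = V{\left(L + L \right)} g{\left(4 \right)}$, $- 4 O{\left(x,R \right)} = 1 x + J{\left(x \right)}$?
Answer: $-332$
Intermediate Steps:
$g{\left(K \right)} = 6 - K$
$V{\left(Q \right)} = - \frac{1}{2}$ ($V{\left(Q \right)} = \frac{1}{-2} = - \frac{1}{2}$)
$O{\left(x,R \right)} = - \frac{3}{2} - \frac{x}{4}$ ($O{\left(x,R \right)} = - \frac{1 x + 6}{4} = - \frac{x + 6}{4} = - \frac{6 + x}{4} = - \frac{3}{2} - \frac{x}{4}$)
$a{\left(L \right)} = -1$ ($a{\left(L \right)} = - \frac{6 - 4}{2} = \left(- \frac{1}{2}\right) 2 = -1$)
$332 a{\left(O{\left(-5,6 \right)} \right)} = 332 \left(-1\right) = -332$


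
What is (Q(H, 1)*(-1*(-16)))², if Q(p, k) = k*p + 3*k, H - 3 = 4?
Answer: 25600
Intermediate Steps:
H = 7 (H = 3 + 4 = 7)
Q(p, k) = 3*k + k*p
(Q(H, 1)*(-1*(-16)))² = ((1*(3 + 7))*(-1*(-16)))² = ((1*10)*16)² = (10*16)² = 160² = 25600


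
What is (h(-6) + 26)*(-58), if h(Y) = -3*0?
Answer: -1508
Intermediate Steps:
h(Y) = 0
(h(-6) + 26)*(-58) = (0 + 26)*(-58) = 26*(-58) = -1508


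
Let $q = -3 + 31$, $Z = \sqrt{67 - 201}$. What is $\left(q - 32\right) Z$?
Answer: $- 4 i \sqrt{134} \approx - 46.303 i$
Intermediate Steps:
$Z = i \sqrt{134}$ ($Z = \sqrt{-134} = i \sqrt{134} \approx 11.576 i$)
$q = 28$
$\left(q - 32\right) Z = \left(28 - 32\right) i \sqrt{134} = - 4 i \sqrt{134}$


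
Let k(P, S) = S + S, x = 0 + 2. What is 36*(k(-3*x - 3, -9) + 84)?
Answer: 2376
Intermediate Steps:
x = 2
k(P, S) = 2*S
36*(k(-3*x - 3, -9) + 84) = 36*(2*(-9) + 84) = 36*(-18 + 84) = 36*66 = 2376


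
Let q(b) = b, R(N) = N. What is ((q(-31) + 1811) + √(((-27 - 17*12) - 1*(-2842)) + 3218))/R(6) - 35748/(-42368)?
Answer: 28561/96 + √5829/6 ≈ 310.23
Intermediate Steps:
((q(-31) + 1811) + √(((-27 - 17*12) - 1*(-2842)) + 3218))/R(6) - 35748/(-42368) = ((-31 + 1811) + √(((-27 - 17*12) - 1*(-2842)) + 3218))/6 - 35748/(-42368) = (1780 + √(((-27 - 204) + 2842) + 3218))*(⅙) - 35748*(-1/42368) = (1780 + √((-231 + 2842) + 3218))*(⅙) + 27/32 = (1780 + √(2611 + 3218))*(⅙) + 27/32 = (1780 + √5829)*(⅙) + 27/32 = (890/3 + √5829/6) + 27/32 = 28561/96 + √5829/6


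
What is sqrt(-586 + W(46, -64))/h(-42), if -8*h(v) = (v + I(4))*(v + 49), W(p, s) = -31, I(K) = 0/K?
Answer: 4*I*sqrt(617)/147 ≈ 0.6759*I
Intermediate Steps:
I(K) = 0
h(v) = -v*(49 + v)/8 (h(v) = -(v + 0)*(v + 49)/8 = -v*(49 + v)/8)
sqrt(-586 + W(46, -64))/h(-42) = sqrt(-586 - 31)/(((1/8)*(-42)*(-49 - 1*(-42)))) = sqrt(-617)/(((1/8)*(-42)*(-49 + 42))) = (I*sqrt(617))/(((1/8)*(-42)*(-7))) = (I*sqrt(617))/(147/4) = (I*sqrt(617))*(4/147) = 4*I*sqrt(617)/147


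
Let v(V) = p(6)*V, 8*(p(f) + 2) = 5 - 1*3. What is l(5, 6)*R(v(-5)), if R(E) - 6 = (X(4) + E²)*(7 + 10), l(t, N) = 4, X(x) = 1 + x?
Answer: 22281/4 ≈ 5570.3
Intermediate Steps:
p(f) = -7/4 (p(f) = -2 + (5 - 1*3)/8 = -2 + (5 - 3)/8 = -2 + (⅛)*2 = -2 + ¼ = -7/4)
v(V) = -7*V/4
R(E) = 91 + 17*E² (R(E) = 6 + ((1 + 4) + E²)*(7 + 10) = 6 + (5 + E²)*17 = 6 + (85 + 17*E²) = 91 + 17*E²)
l(5, 6)*R(v(-5)) = 4*(91 + 17*(-7/4*(-5))²) = 4*(91 + 17*(35/4)²) = 4*(91 + 17*(1225/16)) = 4*(91 + 20825/16) = 4*(22281/16) = 22281/4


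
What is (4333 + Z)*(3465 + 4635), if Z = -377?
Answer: 32043600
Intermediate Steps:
(4333 + Z)*(3465 + 4635) = (4333 - 377)*(3465 + 4635) = 3956*8100 = 32043600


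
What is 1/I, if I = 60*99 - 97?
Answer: 1/5843 ≈ 0.00017114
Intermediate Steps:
I = 5843 (I = 5940 - 97 = 5843)
1/I = 1/5843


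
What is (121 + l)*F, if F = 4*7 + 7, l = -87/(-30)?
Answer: 8673/2 ≈ 4336.5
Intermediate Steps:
l = 29/10 (l = -87*(-1/30) = 29/10 ≈ 2.9000)
F = 35 (F = 28 + 7 = 35)
(121 + l)*F = (121 + 29/10)*35 = (1239/10)*35 = 8673/2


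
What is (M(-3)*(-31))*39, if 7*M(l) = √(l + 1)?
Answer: -1209*I*√2/7 ≈ -244.25*I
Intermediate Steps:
M(l) = √(1 + l)/7 (M(l) = √(l + 1)/7 = √(1 + l)/7)
(M(-3)*(-31))*39 = ((√(1 - 3)/7)*(-31))*39 = ((√(-2)/7)*(-31))*39 = (((I*√2)/7)*(-31))*39 = ((I*√2/7)*(-31))*39 = -31*I*√2/7*39 = -1209*I*√2/7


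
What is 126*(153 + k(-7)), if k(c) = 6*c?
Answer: 13986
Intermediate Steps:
126*(153 + k(-7)) = 126*(153 + 6*(-7)) = 126*(153 - 42) = 126*111 = 13986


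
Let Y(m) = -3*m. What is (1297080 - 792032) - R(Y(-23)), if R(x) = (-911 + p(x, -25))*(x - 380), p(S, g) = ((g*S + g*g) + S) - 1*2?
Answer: -99536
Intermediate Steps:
p(S, g) = -2 + S + g² + S*g (p(S, g) = ((S*g + g²) + S) - 2 = ((g² + S*g) + S) - 2 = (S + g² + S*g) - 2 = -2 + S + g² + S*g)
R(x) = (-380 + x)*(-288 - 24*x) (R(x) = (-911 + (-2 + x + (-25)² + x*(-25)))*(x - 380) = (-911 + (-2 + x + 625 - 25*x))*(-380 + x) = (-911 + (623 - 24*x))*(-380 + x) = (-288 - 24*x)*(-380 + x) = (-380 + x)*(-288 - 24*x))
(1297080 - 792032) - R(Y(-23)) = (1297080 - 792032) - (109440 - 24*(-3*(-23))² + 8832*(-3*(-23))) = 505048 - (109440 - 24*69² + 8832*69) = 505048 - (109440 - 24*4761 + 609408) = 505048 - (109440 - 114264 + 609408) = 505048 - 1*604584 = 505048 - 604584 = -99536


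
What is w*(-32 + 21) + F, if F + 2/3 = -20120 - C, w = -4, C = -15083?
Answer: -14981/3 ≈ -4993.7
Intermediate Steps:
F = -15113/3 (F = -2/3 + (-20120 - 1*(-15083)) = -2/3 + (-20120 + 15083) = -2/3 - 5037 = -15113/3 ≈ -5037.7)
w*(-32 + 21) + F = -4*(-32 + 21) - 15113/3 = -4*(-11) - 15113/3 = 44 - 15113/3 = -14981/3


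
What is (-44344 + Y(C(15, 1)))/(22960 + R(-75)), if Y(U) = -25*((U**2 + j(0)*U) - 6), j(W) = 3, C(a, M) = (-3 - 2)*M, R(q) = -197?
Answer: -44444/22763 ≈ -1.9525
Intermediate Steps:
C(a, M) = -5*M
Y(U) = 150 - 75*U - 25*U**2 (Y(U) = -25*((U**2 + 3*U) - 6) = -25*(-6 + U**2 + 3*U) = 150 - 75*U - 25*U**2)
(-44344 + Y(C(15, 1)))/(22960 + R(-75)) = (-44344 + (150 - (-375) - 25*(-5*1)**2))/(22960 - 197) = (-44344 + (150 - 75*(-5) - 25*(-5)**2))/22763 = (-44344 + (150 + 375 - 25*25))*(1/22763) = (-44344 + (150 + 375 - 625))*(1/22763) = (-44344 - 100)*(1/22763) = -44444*1/22763 = -44444/22763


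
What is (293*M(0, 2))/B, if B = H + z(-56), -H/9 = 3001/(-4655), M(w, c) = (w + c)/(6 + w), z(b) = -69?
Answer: -1363915/882558 ≈ -1.5454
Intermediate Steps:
M(w, c) = (c + w)/(6 + w)
H = 27009/4655 (H = -27009/(-4655) = -27009*(-1)/4655 = -9*(-3001/4655) = 27009/4655 ≈ 5.8021)
B = -294186/4655 (B = 27009/4655 - 69 = -294186/4655 ≈ -63.198)
(293*M(0, 2))/B = (293*((2 + 0)/(6 + 0)))/(-294186/4655) = (293*(2/6))*(-4655/294186) = (293*((⅙)*2))*(-4655/294186) = (293*(⅓))*(-4655/294186) = (293/3)*(-4655/294186) = -1363915/882558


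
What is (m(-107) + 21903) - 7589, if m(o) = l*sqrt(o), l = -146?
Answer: 14314 - 146*I*sqrt(107) ≈ 14314.0 - 1510.2*I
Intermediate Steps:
m(o) = -146*sqrt(o)
(m(-107) + 21903) - 7589 = (-146*I*sqrt(107) + 21903) - 7589 = (21903 - 146*I*sqrt(107)) - 7589 = 14314 - 146*I*sqrt(107)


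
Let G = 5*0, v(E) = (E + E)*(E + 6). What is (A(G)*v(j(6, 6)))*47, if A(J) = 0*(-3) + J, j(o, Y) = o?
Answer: 0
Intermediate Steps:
v(E) = 2*E*(6 + E) (v(E) = (2*E)*(6 + E) = 2*E*(6 + E))
G = 0
A(J) = J (A(J) = 0 + J = J)
(A(G)*v(j(6, 6)))*47 = (0*(2*6*(6 + 6)))*47 = (0*(2*6*12))*47 = (0*144)*47 = 0*47 = 0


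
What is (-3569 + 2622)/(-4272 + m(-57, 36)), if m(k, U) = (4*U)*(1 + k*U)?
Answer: 947/299616 ≈ 0.0031607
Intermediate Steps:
m(k, U) = 4*U*(1 + U*k) (m(k, U) = (4*U)*(1 + U*k) = 4*U*(1 + U*k))
(-3569 + 2622)/(-4272 + m(-57, 36)) = (-3569 + 2622)/(-4272 + 4*36*(1 + 36*(-57))) = -947/(-4272 + 4*36*(1 - 2052)) = -947/(-4272 + 4*36*(-2051)) = -947/(-4272 - 295344) = -947/(-299616) = -947*(-1/299616) = 947/299616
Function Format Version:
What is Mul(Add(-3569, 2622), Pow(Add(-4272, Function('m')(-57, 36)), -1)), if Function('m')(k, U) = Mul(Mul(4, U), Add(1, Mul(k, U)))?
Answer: Rational(947, 299616) ≈ 0.0031607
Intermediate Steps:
Function('m')(k, U) = Mul(4, U, Add(1, Mul(U, k))) (Function('m')(k, U) = Mul(Mul(4, U), Add(1, Mul(U, k))) = Mul(4, U, Add(1, Mul(U, k))))
Mul(Add(-3569, 2622), Pow(Add(-4272, Function('m')(-57, 36)), -1)) = Mul(Add(-3569, 2622), Pow(Add(-4272, Mul(4, 36, Add(1, Mul(36, -57)))), -1)) = Mul(-947, Pow(Add(-4272, Mul(4, 36, Add(1, -2052))), -1)) = Mul(-947, Pow(Add(-4272, Mul(4, 36, -2051)), -1)) = Mul(-947, Pow(Add(-4272, -295344), -1)) = Mul(-947, Pow(-299616, -1)) = Mul(-947, Rational(-1, 299616)) = Rational(947, 299616)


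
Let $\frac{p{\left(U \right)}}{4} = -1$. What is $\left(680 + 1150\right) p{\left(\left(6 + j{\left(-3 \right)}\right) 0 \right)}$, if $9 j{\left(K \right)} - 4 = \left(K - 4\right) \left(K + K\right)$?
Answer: $-7320$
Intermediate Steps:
$j{\left(K \right)} = \frac{4}{9} + \frac{2 K \left(-4 + K\right)}{9}$ ($j{\left(K \right)} = \frac{4}{9} + \frac{\left(K - 4\right) \left(K + K\right)}{9} = \frac{4}{9} + \frac{\left(-4 + K\right) 2 K}{9} = \frac{4}{9} + \frac{2 K \left(-4 + K\right)}{9}$)
$p{\left(U \right)} = -4$ ($p{\left(U \right)} = 4 \left(-1\right) = -4$)
$\left(680 + 1150\right) p{\left(\left(6 + j{\left(-3 \right)}\right) 0 \right)} = \left(680 + 1150\right) \left(-4\right) = 1830 \left(-4\right) = -7320$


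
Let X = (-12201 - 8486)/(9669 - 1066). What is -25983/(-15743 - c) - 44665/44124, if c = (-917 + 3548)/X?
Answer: 1272722682673/1671422348694 ≈ 0.76146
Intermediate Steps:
X = -20687/8603 ≈ -2.4046
c = -22634493/20687 (c = (-917 + 3548)/(-20687/8603) = 2631*(-8603/20687) = -22634493/20687 ≈ -1094.1)
-25983/(-15743 - c) - 44665/44124 = -25983/(-15743 - 1*(-22634493/20687)) - 44665/44124 = -25983/(-15743 + 22634493/20687) - 44665*1/44124 = -25983/(-303040948/20687) - 44665/44124 = -25983*(-20687/303040948) - 44665/44124 = 537510321/303040948 - 44665/44124 = 1272722682673/1671422348694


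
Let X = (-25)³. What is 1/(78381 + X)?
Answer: 1/62756 ≈ 1.5935e-5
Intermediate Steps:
X = -15625
1/(78381 + X) = 1/(78381 - 15625) = 1/62756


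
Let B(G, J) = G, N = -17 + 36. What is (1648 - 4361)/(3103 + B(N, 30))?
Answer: -2713/3122 ≈ -0.86899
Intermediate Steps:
N = 19
(1648 - 4361)/(3103 + B(N, 30)) = (1648 - 4361)/(3103 + 19) = -2713/3122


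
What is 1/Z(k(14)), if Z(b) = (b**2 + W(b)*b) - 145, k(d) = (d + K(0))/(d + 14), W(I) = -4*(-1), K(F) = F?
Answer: -4/571 ≈ -0.0070053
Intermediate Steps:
W(I) = 4
k(d) = d/(14 + d) (k(d) = (d + 0)/(d + 14) = d/(14 + d))
Z(b) = -145 + b**2 + 4*b (Z(b) = (b**2 + 4*b) - 145 = -145 + b**2 + 4*b)
1/Z(k(14)) = 1/(-145 + (14/(14 + 14))**2 + 4*(14/(14 + 14))) = 1/(-145 + (14/28)**2 + 4*(14/28)) = 1/(-145 + (14*(1/28))**2 + 4*(14*(1/28))) = 1/(-145 + (1/2)**2 + 4*(1/2)) = 1/(-145 + 1/4 + 2) = 1/(-571/4) = -4/571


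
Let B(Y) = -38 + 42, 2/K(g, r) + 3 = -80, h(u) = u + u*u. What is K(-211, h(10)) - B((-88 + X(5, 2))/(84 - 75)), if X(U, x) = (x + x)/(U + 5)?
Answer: -334/83 ≈ -4.0241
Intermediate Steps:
h(u) = u + u²
X(U, x) = 2*x/(5 + U) (X(U, x) = (2*x)/(5 + U) = 2*x/(5 + U))
K(g, r) = -2/83 (K(g, r) = 2/(-3 - 80) = 2/(-83) = 2*(-1/83) = -2/83)
B(Y) = 4
K(-211, h(10)) - B((-88 + X(5, 2))/(84 - 75)) = -2/83 - 1*4 = -2/83 - 4 = -334/83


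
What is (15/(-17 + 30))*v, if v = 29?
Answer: 435/13 ≈ 33.462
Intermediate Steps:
(15/(-17 + 30))*v = (15/(-17 + 30))*29 = (15/13)*29 = 435/13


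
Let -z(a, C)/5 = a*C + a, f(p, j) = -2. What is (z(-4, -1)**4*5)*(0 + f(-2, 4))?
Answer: 0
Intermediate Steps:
z(a, C) = -5*a - 5*C*a (z(a, C) = -5*(a*C + a) = -5*(C*a + a) = -5*(a + C*a) = -5*a - 5*C*a)
(z(-4, -1)**4*5)*(0 + f(-2, 4)) = ((-5*(-4)*(1 - 1))**4*5)*(0 - 2) = ((-5*(-4)*0)**4*5)*(-2) = (0**4*5)*(-2) = (0*5)*(-2) = 0*(-2) = 0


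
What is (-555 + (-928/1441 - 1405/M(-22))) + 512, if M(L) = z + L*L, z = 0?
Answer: -2951259/63404 ≈ -46.547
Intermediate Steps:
M(L) = L² (M(L) = 0 + L*L = 0 + L² = L²)
(-555 + (-928/1441 - 1405/M(-22))) + 512 = (-555 + (-928/1441 - 1405/((-22)²))) + 512 = (-555 + (-928*1/1441 - 1405/484)) + 512 = (-555 + (-928/1441 - 1405*1/484)) + 512 = (-555 + (-928/1441 - 1405/484)) + 512 = (-555 - 224887/63404) + 512 = -35414107/63404 + 512 = -2951259/63404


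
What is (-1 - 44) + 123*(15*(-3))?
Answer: -5580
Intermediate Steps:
(-1 - 44) + 123*(15*(-3)) = -45 + 123*(-45) = -45 - 5535 = -5580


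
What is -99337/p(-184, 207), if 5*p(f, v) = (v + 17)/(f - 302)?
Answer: 17242065/16 ≈ 1.0776e+6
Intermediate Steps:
p(f, v) = (17 + v)/(5*(-302 + f)) (p(f, v) = ((v + 17)/(f - 302))/5 = ((17 + v)/(-302 + f))/5 = (17 + v)/(5*(-302 + f)))
-99337/p(-184, 207) = -99337*5*(-302 - 184)/(17 + 207) = -99337/((1/5)*224/(-486)) = -99337/((1/5)*(-1/486)*224) = -99337/(-112/1215) = -99337*(-1215/112) = 17242065/16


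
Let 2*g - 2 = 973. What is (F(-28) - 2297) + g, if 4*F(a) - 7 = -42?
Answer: -7273/4 ≈ -1818.3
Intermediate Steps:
g = 975/2 (g = 1 + (½)*973 = 1 + 973/2 = 975/2 ≈ 487.50)
F(a) = -35/4 (F(a) = 7/4 + (¼)*(-42) = 7/4 - 21/2 = -35/4)
(F(-28) - 2297) + g = (-35/4 - 2297) + 975/2 = -9223/4 + 975/2 = -7273/4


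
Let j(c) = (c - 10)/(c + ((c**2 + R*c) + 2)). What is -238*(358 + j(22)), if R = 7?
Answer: -28203952/331 ≈ -85208.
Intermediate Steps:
j(c) = (-10 + c)/(2 + c**2 + 8*c) (j(c) = (c - 10)/(c + ((c**2 + 7*c) + 2)) = (-10 + c)/(c + (2 + c**2 + 7*c)) = (-10 + c)/(2 + c**2 + 8*c))
-238*(358 + j(22)) = -238*(358 + (-10 + 22)/(2 + 22**2 + 8*22)) = -238*(358 + 12/(2 + 484 + 176)) = -238*(358 + 12/662) = -238*(358 + (1/662)*12) = -238*(358 + 6/331) = -238*118504/331 = -28203952/331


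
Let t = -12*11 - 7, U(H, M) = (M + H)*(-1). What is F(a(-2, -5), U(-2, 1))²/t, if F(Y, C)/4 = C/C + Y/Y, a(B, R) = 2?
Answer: -64/139 ≈ -0.46043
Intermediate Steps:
U(H, M) = -H - M (U(H, M) = (H + M)*(-1) = -H - M)
F(Y, C) = 8 (F(Y, C) = 4*(C/C + Y/Y) = 4*(1 + 1) = 4*2 = 8)
t = -139 (t = -132 - 7 = -139)
F(a(-2, -5), U(-2, 1))²/t = 8²/(-139) = 64*(-1/139) = -64/139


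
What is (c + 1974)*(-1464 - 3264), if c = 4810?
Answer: -32074752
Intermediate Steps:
(c + 1974)*(-1464 - 3264) = (4810 + 1974)*(-1464 - 3264) = 6784*(-4728) = -32074752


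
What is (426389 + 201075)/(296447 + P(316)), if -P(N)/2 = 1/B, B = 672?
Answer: 210827904/99606191 ≈ 2.1166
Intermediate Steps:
P(N) = -1/336 (P(N) = -2/672 = -2*1/672 = -1/336)
(426389 + 201075)/(296447 + P(316)) = (426389 + 201075)/(296447 - 1/336) = 627464/(99606191/336) = 627464*(336/99606191) = 210827904/99606191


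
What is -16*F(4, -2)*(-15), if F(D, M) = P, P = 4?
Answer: 960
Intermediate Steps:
F(D, M) = 4
-16*F(4, -2)*(-15) = -16*4*(-15) = -64*(-15) = 960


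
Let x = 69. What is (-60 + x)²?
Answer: 81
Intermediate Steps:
(-60 + x)² = (-60 + 69)² = 9² = 81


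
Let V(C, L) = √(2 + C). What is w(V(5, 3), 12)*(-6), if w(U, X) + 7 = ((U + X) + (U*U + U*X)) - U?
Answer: -72 - 72*√7 ≈ -262.49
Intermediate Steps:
w(U, X) = -7 + X + U² + U*X (w(U, X) = -7 + (((U + X) + (U*U + U*X)) - U) = -7 + (((U + X) + (U² + U*X)) - U) = -7 + ((U + X + U² + U*X) - U) = -7 + (X + U² + U*X) = -7 + X + U² + U*X)
w(V(5, 3), 12)*(-6) = (-7 + 12 + (√(2 + 5))² + √(2 + 5)*12)*(-6) = (-7 + 12 + (√7)² + √7*12)*(-6) = (-7 + 12 + 7 + 12*√7)*(-6) = (12 + 12*√7)*(-6) = -72 - 72*√7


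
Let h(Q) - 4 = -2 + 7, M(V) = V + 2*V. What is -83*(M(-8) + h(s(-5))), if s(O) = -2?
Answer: 1245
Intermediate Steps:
M(V) = 3*V
h(Q) = 9 (h(Q) = 4 + (-2 + 7) = 4 + 5 = 9)
-83*(M(-8) + h(s(-5))) = -83*(3*(-8) + 9) = -83*(-24 + 9) = -83*(-15) = 1245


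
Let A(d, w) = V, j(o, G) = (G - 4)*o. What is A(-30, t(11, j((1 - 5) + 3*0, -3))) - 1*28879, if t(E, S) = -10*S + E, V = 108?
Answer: -28771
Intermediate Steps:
j(o, G) = o*(-4 + G) (j(o, G) = (-4 + G)*o = o*(-4 + G))
t(E, S) = E - 10*S
A(d, w) = 108
A(-30, t(11, j((1 - 5) + 3*0, -3))) - 1*28879 = 108 - 1*28879 = 108 - 28879 = -28771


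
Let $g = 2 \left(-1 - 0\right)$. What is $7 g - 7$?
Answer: $-21$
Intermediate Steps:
$g = -2$ ($g = 2 \left(-1 + 0\right) = 2 \left(-1\right) = -2$)
$7 g - 7 = 7 \left(-2\right) - 7 = -14 - 7 = -21$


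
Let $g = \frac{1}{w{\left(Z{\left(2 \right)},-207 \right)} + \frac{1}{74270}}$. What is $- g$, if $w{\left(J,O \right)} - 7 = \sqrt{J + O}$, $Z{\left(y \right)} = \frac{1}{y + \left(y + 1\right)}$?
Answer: $- \frac{38612304570}{1411002255601} + \frac{1103206580 i \sqrt{5170}}{1411002255601} \approx -0.027365 + 0.056218 i$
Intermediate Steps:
$Z{\left(y \right)} = \frac{1}{1 + 2 y}$ ($Z{\left(y \right)} = \frac{1}{y + \left(1 + y\right)} = \frac{1}{1 + 2 y}$)
$w{\left(J,O \right)} = 7 + \sqrt{J + O}$
$g = \frac{1}{\frac{519891}{74270} + \frac{i \sqrt{5170}}{5}}$ ($g = \frac{1}{\left(7 + \sqrt{\frac{1}{1 + 2 \cdot 2} - 207}\right) + \frac{1}{74270}} = \frac{1}{\left(7 + \sqrt{\frac{1}{1 + 4} - 207}\right) + \frac{1}{74270}} = \frac{1}{\left(7 + \sqrt{\frac{1}{5} - 207}\right) + \frac{1}{74270}} = \frac{1}{\left(7 + \sqrt{- \frac{1034}{5}}\right) + \frac{1}{74270}} = \frac{1}{\left(7 + \frac{i \sqrt{5170}}{5}\right) + \frac{1}{74270}} = \frac{1}{\frac{519891}{74270} + \frac{i \sqrt{5170}}{5}} \approx 0.027365 - 0.056218 i$)
$- g = - (\frac{38612304570}{1411002255601} - \frac{1103206580 i \sqrt{5170}}{1411002255601}) = - \frac{38612304570}{1411002255601} + \frac{1103206580 i \sqrt{5170}}{1411002255601}$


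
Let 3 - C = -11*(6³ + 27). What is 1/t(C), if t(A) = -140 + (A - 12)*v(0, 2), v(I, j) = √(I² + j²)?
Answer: 1/5188 ≈ 0.00019275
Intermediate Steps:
C = 2676 (C = 3 - (-11)*(6³ + 27) = 3 - (-11)*(216 + 27) = 3 - (-11)*243 = 3 - 1*(-2673) = 3 + 2673 = 2676)
t(A) = -164 + 2*A (t(A) = -140 + (A - 12)*√(0² + 2²) = -140 + (-12 + A)*√(0 + 4) = -140 + (-12 + A)*√4 = -140 + (-12 + A)*2 = -140 + (-24 + 2*A) = -164 + 2*A)
1/t(C) = 1/(-164 + 2*2676) = 1/(-164 + 5352) = 1/5188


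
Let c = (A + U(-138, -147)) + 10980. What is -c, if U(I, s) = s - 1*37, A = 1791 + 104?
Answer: -12691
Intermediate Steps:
A = 1895
U(I, s) = -37 + s (U(I, s) = s - 37 = -37 + s)
c = 12691 (c = (1895 + (-37 - 147)) + 10980 = (1895 - 184) + 10980 = 1711 + 10980 = 12691)
-c = -1*12691 = -12691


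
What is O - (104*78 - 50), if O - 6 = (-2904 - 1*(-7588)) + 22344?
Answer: 18972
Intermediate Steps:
O = 27034 (O = 6 + ((-2904 - 1*(-7588)) + 22344) = 6 + ((-2904 + 7588) + 22344) = 6 + (4684 + 22344) = 6 + 27028 = 27034)
O - (104*78 - 50) = 27034 - (104*78 - 50) = 27034 - (8112 - 50) = 27034 - 1*8062 = 27034 - 8062 = 18972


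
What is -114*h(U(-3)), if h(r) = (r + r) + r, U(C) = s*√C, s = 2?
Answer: -684*I*√3 ≈ -1184.7*I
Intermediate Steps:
U(C) = 2*√C
h(r) = 3*r (h(r) = 2*r + r = 3*r)
-114*h(U(-3)) = -342*2*√(-3) = -342*2*(I*√3) = -342*2*I*√3 = -684*I*√3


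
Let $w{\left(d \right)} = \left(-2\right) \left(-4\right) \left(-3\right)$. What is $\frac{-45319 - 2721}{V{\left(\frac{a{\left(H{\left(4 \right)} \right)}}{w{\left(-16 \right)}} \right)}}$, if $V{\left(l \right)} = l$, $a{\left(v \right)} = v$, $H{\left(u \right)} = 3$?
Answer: $384320$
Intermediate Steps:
$w{\left(d \right)} = -24$ ($w{\left(d \right)} = 8 \left(-3\right) = -24$)
$\frac{-45319 - 2721}{V{\left(\frac{a{\left(H{\left(4 \right)} \right)}}{w{\left(-16 \right)}} \right)}} = \frac{-45319 - 2721}{3 \frac{1}{-24}} = - \frac{48040}{3 \left(- \frac{1}{24}\right)} = - \frac{48040}{- \frac{1}{8}} = \left(-48040\right) \left(-8\right) = 384320$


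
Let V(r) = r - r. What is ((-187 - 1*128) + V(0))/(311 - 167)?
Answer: -35/16 ≈ -2.1875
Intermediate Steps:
V(r) = 0
((-187 - 1*128) + V(0))/(311 - 167) = ((-187 - 1*128) + 0)/(311 - 167) = ((-187 - 128) + 0)/144 = (-315 + 0)*(1/144) = -315*1/144 = -35/16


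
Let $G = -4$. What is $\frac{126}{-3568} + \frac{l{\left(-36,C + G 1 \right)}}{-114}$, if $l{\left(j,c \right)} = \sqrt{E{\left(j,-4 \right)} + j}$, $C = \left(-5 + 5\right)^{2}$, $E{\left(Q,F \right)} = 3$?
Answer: $- \frac{63}{1784} - \frac{i \sqrt{33}}{114} \approx -0.035314 - 0.050391 i$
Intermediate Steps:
$C = 0$ ($C = 0^{2} = 0$)
$l{\left(j,c \right)} = \sqrt{3 + j}$
$\frac{126}{-3568} + \frac{l{\left(-36,C + G 1 \right)}}{-114} = \frac{126}{-3568} + \frac{\sqrt{3 - 36}}{-114} = 126 \left(- \frac{1}{3568}\right) + \sqrt{-33} \left(- \frac{1}{114}\right) = - \frac{63}{1784} + i \sqrt{33} \left(- \frac{1}{114}\right) = - \frac{63}{1784} - \frac{i \sqrt{33}}{114}$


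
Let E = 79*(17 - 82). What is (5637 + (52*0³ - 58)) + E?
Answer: 444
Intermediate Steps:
E = -5135 (E = 79*(-65) = -5135)
(5637 + (52*0³ - 58)) + E = (5637 + (52*0³ - 58)) - 5135 = (5637 + (52*0 - 58)) - 5135 = (5637 + (0 - 58)) - 5135 = (5637 - 58) - 5135 = 5579 - 5135 = 444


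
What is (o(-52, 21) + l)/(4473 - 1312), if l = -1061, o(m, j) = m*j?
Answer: -2153/3161 ≈ -0.68111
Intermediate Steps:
o(m, j) = j*m
(o(-52, 21) + l)/(4473 - 1312) = (21*(-52) - 1061)/(4473 - 1312) = (-1092 - 1061)/3161 = -2153*1/3161 = -2153/3161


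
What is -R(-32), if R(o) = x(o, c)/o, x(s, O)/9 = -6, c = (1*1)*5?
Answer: -27/16 ≈ -1.6875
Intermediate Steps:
c = 5 (c = 1*5 = 5)
x(s, O) = -54 (x(s, O) = 9*(-6) = -54)
R(o) = -54/o
-R(-32) = -(-54)/(-32) = -(-54)*(-1)/32 = -1*27/16 = -27/16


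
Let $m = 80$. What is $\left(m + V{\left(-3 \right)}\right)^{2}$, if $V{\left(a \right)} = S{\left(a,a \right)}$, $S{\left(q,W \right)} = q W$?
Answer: $7921$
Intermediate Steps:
$S{\left(q,W \right)} = W q$
$V{\left(a \right)} = a^{2}$ ($V{\left(a \right)} = a a = a^{2}$)
$\left(m + V{\left(-3 \right)}\right)^{2} = \left(80 + \left(-3\right)^{2}\right)^{2} = \left(80 + 9\right)^{2} = 89^{2} = 7921$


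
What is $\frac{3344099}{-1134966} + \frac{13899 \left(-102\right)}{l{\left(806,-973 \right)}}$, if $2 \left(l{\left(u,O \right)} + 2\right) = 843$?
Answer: $- \frac{3220883755597}{952236474} \approx -3382.4$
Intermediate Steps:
$l{\left(u,O \right)} = \frac{839}{2}$ ($l{\left(u,O \right)} = -2 + \frac{1}{2} \cdot 843 = -2 + \frac{843}{2} = \frac{839}{2}$)
$\frac{3344099}{-1134966} + \frac{13899 \left(-102\right)}{l{\left(806,-973 \right)}} = \frac{3344099}{-1134966} + \frac{13899 \left(-102\right)}{\frac{839}{2}} = 3344099 \left(- \frac{1}{1134966}\right) - \frac{2835396}{839} = - \frac{3344099}{1134966} - \frac{2835396}{839} = - \frac{3220883755597}{952236474}$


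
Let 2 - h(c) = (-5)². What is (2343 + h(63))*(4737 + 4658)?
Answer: 21796400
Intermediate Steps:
h(c) = -23 (h(c) = 2 - 1*(-5)² = 2 - 1*25 = 2 - 25 = -23)
(2343 + h(63))*(4737 + 4658) = (2343 - 23)*(4737 + 4658) = 2320*9395 = 21796400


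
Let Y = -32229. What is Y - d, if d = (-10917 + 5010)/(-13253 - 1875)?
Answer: -487566219/15128 ≈ -32229.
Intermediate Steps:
d = 5907/15128 (d = -5907/(-15128) = -5907*(-1/15128) = 5907/15128 ≈ 0.39047)
Y - d = -32229 - 1*5907/15128 = -32229 - 5907/15128 = -487566219/15128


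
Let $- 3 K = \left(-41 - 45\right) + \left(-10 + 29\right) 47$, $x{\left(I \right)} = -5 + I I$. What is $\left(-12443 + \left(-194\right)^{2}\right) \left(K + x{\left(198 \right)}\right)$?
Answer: $980763490$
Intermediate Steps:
$x{\left(I \right)} = -5 + I^{2}$
$K = -269$ ($K = - \frac{\left(-41 - 45\right) + \left(-10 + 29\right) 47}{3} = - \frac{-86 + 19 \cdot 47}{3} = - \frac{-86 + 893}{3} = \left(- \frac{1}{3}\right) 807 = -269$)
$\left(-12443 + \left(-194\right)^{2}\right) \left(K + x{\left(198 \right)}\right) = \left(-12443 + \left(-194\right)^{2}\right) \left(-269 - \left(5 - 198^{2}\right)\right) = \left(-12443 + 37636\right) \left(-269 + \left(-5 + 39204\right)\right) = 25193 \left(-269 + 39199\right) = 25193 \cdot 38930 = 980763490$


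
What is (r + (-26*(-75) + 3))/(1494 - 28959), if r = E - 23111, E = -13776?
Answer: 34934/27465 ≈ 1.2719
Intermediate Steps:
r = -36887 (r = -13776 - 23111 = -36887)
(r + (-26*(-75) + 3))/(1494 - 28959) = (-36887 + (-26*(-75) + 3))/(1494 - 28959) = (-36887 + (1950 + 3))/(-27465) = (-36887 + 1953)*(-1/27465) = -34934*(-1/27465) = 34934/27465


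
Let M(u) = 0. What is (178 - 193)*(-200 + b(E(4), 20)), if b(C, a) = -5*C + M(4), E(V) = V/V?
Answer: 3075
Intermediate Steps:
E(V) = 1
b(C, a) = -5*C (b(C, a) = -5*C + 0 = -5*C)
(178 - 193)*(-200 + b(E(4), 20)) = (178 - 193)*(-200 - 5*1) = -15*(-200 - 5) = -15*(-205) = 3075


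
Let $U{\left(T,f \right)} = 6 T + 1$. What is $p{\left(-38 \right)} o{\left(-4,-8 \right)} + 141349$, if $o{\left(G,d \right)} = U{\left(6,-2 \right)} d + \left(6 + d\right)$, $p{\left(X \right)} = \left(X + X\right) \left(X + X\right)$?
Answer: $-1579899$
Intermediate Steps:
$U{\left(T,f \right)} = 1 + 6 T$
$p{\left(X \right)} = 4 X^{2}$ ($p{\left(X \right)} = 2 X 2 X = 4 X^{2}$)
$o{\left(G,d \right)} = 6 + 38 d$ ($o{\left(G,d \right)} = \left(1 + 6 \cdot 6\right) d + \left(6 + d\right) = \left(1 + 36\right) d + \left(6 + d\right) = 37 d + \left(6 + d\right) = 6 + 38 d$)
$p{\left(-38 \right)} o{\left(-4,-8 \right)} + 141349 = 4 \left(-38\right)^{2} \left(6 + 38 \left(-8\right)\right) + 141349 = 4 \cdot 1444 \left(6 - 304\right) + 141349 = 5776 \left(-298\right) + 141349 = -1721248 + 141349 = -1579899$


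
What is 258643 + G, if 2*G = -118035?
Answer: 399251/2 ≈ 1.9963e+5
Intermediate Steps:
G = -118035/2 (G = (½)*(-118035) = -118035/2 ≈ -59018.)
258643 + G = 258643 - 118035/2 = 399251/2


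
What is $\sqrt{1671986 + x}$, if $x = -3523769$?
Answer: $i \sqrt{1851783} \approx 1360.8 i$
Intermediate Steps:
$\sqrt{1671986 + x} = \sqrt{1671986 - 3523769} = \sqrt{-1851783} = i \sqrt{1851783}$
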